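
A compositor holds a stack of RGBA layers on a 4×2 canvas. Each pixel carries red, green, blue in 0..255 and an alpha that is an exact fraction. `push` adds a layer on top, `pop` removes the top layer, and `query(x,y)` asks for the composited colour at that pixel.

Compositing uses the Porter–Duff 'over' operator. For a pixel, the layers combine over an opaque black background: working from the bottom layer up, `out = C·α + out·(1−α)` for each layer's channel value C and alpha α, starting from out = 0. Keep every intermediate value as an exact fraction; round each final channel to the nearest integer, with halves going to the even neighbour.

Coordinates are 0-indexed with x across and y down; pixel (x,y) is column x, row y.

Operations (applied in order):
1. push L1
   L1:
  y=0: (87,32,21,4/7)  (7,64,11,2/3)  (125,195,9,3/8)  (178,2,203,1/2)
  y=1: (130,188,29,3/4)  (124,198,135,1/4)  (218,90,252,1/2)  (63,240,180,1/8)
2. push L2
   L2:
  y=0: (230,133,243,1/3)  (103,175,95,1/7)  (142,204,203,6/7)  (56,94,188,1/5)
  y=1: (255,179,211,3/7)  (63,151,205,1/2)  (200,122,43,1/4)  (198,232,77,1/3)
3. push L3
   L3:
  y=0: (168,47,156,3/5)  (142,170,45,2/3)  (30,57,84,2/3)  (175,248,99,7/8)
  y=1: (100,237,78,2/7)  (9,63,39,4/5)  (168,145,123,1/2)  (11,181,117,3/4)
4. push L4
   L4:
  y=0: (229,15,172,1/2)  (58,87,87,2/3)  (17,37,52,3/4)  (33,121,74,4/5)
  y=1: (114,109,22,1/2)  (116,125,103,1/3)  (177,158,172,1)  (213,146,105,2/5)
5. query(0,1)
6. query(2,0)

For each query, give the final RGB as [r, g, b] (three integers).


query (0,1) [L1,L2,L3,L4] — begin 0,0,0
+L1 (α=3/4) → [195/2, 141, 87/4]
+L2 (α=3/7) → [165, 1101/7, 720/7]
+L3 (α=2/7) → [1025/7, 8823/49, 4692/49]
+L4 (α=1/2) → [1823/14, 7082/49, 2885/49]
rounded: [130, 145, 59]

at x=2,y=0 over L1,L2,L3,L4:
+L1 (α=3/8) → [375/8, 585/8, 27/8]
+L2 (α=6/7) → [7191/56, 10377/56, 9771/56]
+L3 (α=2/3) → [3517/56, 5587/56, 6393/56]
+L4 (α=3/4) → [6373/224, 11803/224, 15129/224]
rounded: [28, 53, 68]


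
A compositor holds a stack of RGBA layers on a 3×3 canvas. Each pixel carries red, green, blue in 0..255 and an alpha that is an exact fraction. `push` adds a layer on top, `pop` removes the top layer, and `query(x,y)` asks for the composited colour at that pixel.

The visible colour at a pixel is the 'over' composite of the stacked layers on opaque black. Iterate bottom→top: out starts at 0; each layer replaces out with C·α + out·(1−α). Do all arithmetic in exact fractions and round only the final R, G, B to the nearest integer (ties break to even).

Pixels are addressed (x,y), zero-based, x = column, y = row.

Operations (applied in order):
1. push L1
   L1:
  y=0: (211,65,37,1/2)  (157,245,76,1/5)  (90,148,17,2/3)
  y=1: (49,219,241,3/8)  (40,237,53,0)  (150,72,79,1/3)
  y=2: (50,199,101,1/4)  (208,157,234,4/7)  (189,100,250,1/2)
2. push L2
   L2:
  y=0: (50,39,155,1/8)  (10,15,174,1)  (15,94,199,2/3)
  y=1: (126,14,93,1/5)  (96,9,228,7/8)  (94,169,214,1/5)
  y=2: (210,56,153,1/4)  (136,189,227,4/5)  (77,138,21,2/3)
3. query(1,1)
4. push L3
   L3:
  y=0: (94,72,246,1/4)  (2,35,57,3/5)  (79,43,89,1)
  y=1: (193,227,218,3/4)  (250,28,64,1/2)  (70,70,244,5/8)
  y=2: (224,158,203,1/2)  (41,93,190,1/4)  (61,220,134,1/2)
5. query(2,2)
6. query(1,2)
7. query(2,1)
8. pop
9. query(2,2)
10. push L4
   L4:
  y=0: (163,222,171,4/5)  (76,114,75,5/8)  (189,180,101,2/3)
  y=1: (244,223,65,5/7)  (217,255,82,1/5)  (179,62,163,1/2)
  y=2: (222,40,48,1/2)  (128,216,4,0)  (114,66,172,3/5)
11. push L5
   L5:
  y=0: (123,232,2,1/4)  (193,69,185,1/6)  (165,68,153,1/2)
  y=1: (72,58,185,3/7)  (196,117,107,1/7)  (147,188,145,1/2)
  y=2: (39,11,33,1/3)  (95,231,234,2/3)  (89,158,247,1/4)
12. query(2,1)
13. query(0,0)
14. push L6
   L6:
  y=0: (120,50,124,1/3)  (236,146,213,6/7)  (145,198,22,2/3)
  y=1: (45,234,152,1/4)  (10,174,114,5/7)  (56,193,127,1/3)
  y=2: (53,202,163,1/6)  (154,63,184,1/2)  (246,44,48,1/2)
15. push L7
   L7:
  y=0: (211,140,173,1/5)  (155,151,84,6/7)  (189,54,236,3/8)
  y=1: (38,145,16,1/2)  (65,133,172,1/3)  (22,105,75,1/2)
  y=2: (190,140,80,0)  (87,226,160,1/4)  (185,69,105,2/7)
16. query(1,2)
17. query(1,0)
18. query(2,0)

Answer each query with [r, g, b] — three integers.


query (1,1) [L1,L2] — begin 0,0,0
after L1 α=0: [0, 0, 0]
after L2 α=7/8: [84, 63/8, 399/2]
rounded: [84, 8, 200]

query (2,2) [L1,L2,L3] — begin 0,0,0
L1 α=1/2: [189/2, 50, 125]
L2 α=2/3: [497/6, 326/3, 167/3]
L3 α=1/2: [863/12, 493/3, 569/6]
→ [72, 164, 95]

query (1,2) [L1,L2,L3] — begin 0,0,0
L1 α=4/7: [832/7, 628/7, 936/7]
L2 α=4/5: [928/7, 1184/7, 7292/35]
L3 α=1/4: [3071/28, 4203/28, 14263/70]
rounded: [110, 150, 204]

query (2,1) [L1,L2,L3] — begin 0,0,0
L1 α=1/3: [50, 24, 79/3]
L2 α=1/5: [294/5, 53, 958/15]
L3 α=5/8: [329/5, 509/8, 3529/20]
= [66, 64, 176]

at x=2,y=2 over L1,L2:
+L1 (α=1/2) → [189/2, 50, 125]
+L2 (α=2/3) → [497/6, 326/3, 167/3]
= [83, 109, 56]

at x=2,y=1 over L1,L2,L4,L5:
after L1 α=1/3: [50, 24, 79/3]
after L2 α=1/5: [294/5, 53, 958/15]
after L4 α=1/2: [1189/10, 115/2, 3403/30]
after L5 α=1/2: [2659/20, 491/4, 7753/60]
= [133, 123, 129]

query (0,0) [L1,L2,L4,L5] — begin 0,0,0
after L1 α=1/2: [211/2, 65/2, 37/2]
after L2 α=1/8: [1577/16, 533/16, 569/16]
after L4 α=4/5: [12009/80, 14741/80, 11513/80]
after L5 α=1/4: [45867/320, 62783/320, 34699/320]
rounded: [143, 196, 108]

query (1,2) [L1,L2,L4,L5,L6,L7] — begin 0,0,0
+L1 (α=4/7) → [832/7, 628/7, 936/7]
+L2 (α=4/5) → [928/7, 1184/7, 7292/35]
+L4 (α=0) → [928/7, 1184/7, 7292/35]
+L5 (α=2/3) → [2258/21, 4418/21, 23672/105]
+L6 (α=1/2) → [2746/21, 5741/42, 21496/105]
+L7 (α=1/4) → [3355/28, 8905/56, 6774/35]
= [120, 159, 194]

query (1,0) [L1,L2,L4,L5,L6,L7] — begin 0,0,0
after L1 α=1/5: [157/5, 49, 76/5]
after L2 α=1: [10, 15, 174]
after L4 α=5/8: [205/4, 615/8, 897/8]
after L5 α=1/6: [599/8, 1209/16, 5965/48]
after L6 α=6/7: [11927/56, 2175/16, 67309/336]
after L7 α=6/7: [64007/392, 16671/112, 236653/2352]
= [163, 149, 101]

query (2,0) [L1,L2,L4,L5,L6,L7] — begin 0,0,0
+L1 (α=2/3) → [60, 296/3, 34/3]
+L2 (α=2/3) → [30, 860/9, 1228/9]
+L4 (α=2/3) → [136, 4100/27, 3046/27]
+L5 (α=1/2) → [301/2, 2968/27, 7177/54]
+L6 (α=2/3) → [881/6, 13660/81, 9553/162]
+L7 (α=3/8) → [7807/48, 40711/324, 162461/1296]
→ [163, 126, 125]


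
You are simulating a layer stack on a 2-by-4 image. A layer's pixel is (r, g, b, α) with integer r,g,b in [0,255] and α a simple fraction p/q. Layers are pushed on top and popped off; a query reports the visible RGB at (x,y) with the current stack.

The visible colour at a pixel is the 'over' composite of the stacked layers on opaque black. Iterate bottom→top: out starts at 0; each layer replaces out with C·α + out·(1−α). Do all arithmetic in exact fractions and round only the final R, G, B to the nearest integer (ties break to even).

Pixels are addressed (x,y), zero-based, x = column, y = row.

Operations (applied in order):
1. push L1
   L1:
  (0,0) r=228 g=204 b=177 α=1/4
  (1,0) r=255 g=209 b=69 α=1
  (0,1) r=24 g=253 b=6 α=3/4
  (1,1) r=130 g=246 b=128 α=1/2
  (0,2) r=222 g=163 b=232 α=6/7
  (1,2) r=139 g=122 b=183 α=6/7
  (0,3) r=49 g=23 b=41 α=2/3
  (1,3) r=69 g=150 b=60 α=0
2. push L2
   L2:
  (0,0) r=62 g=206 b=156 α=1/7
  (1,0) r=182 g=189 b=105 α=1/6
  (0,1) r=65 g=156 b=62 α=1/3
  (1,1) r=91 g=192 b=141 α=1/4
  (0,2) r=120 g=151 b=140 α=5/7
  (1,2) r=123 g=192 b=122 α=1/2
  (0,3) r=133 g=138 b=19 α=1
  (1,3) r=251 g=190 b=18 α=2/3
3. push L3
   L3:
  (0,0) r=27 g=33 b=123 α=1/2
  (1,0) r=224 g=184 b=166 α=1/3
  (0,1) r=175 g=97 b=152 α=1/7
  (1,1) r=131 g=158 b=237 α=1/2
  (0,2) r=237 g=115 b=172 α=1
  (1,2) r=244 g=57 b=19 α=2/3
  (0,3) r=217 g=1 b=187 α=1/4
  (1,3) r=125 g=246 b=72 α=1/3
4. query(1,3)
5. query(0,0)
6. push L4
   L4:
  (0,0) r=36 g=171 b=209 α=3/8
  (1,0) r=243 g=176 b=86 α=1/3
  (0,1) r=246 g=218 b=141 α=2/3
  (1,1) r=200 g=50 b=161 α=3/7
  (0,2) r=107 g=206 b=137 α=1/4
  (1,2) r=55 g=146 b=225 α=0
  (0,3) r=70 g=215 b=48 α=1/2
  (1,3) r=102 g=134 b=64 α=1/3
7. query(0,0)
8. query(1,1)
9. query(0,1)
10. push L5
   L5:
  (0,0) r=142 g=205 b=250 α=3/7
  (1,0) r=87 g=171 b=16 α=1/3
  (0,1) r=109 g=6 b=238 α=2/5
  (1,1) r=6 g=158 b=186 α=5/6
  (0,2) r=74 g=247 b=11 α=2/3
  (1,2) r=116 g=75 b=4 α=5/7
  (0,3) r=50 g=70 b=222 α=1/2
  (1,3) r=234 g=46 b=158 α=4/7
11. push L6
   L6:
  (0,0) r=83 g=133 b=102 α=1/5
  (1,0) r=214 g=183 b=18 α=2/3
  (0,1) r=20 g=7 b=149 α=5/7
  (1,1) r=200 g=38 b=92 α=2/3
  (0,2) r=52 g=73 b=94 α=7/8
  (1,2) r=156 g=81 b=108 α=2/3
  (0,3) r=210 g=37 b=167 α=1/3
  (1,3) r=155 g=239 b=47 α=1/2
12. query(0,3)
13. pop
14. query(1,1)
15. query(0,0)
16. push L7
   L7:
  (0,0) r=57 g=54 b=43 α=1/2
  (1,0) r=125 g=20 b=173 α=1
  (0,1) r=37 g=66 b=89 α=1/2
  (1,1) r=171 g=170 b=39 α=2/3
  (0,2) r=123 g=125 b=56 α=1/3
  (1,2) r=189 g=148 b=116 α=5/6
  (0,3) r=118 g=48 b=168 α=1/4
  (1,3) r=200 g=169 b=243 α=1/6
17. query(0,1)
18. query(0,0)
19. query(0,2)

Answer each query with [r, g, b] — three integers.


(1,3) stack=L1,L2,L3; from [0,0,0]:
L1 α=0: [0, 0, 0]
L2 α=2/3: [502/3, 380/3, 12]
L3 α=1/3: [1379/9, 1498/9, 32]
rounded: [153, 166, 32]

at x=0,y=0 over L1,L2,L3:
+L1 (α=1/4) → [57, 51, 177/4]
+L2 (α=1/7) → [404/7, 512/7, 843/14]
+L3 (α=1/2) → [593/14, 743/14, 2565/28]
= [42, 53, 92]

at x=0,y=0 over L1,L2,L3,L4:
after L1 α=1/4: [57, 51, 177/4]
after L2 α=1/7: [404/7, 512/7, 843/14]
after L3 α=1/2: [593/14, 743/14, 2565/28]
after L4 α=3/8: [4477/112, 10897/112, 30381/224]
= [40, 97, 136]

(1,1) stack=L1,L2,L3,L4; from [0,0,0]:
L1 α=1/2: [65, 123, 64]
L2 α=1/4: [143/2, 561/4, 333/4]
L3 α=1/2: [405/4, 1193/8, 1281/8]
L4 α=3/7: [1005/7, 1493/14, 321/2]
→ [144, 107, 160]

at x=0,y=1 over L1,L2,L3,L4:
+L1 (α=3/4) → [18, 759/4, 9/2]
+L2 (α=1/3) → [101/3, 357/2, 71/3]
+L3 (α=1/7) → [377/7, 1168/7, 42]
+L4 (α=2/3) → [3821/21, 4220/21, 108]
→ [182, 201, 108]

at x=0,y=3 over L1,L2,L3,L4,L5,L6:
+L1 (α=2/3) → [98/3, 46/3, 82/3]
+L2 (α=1) → [133, 138, 19]
+L3 (α=1/4) → [154, 415/4, 61]
+L4 (α=1/2) → [112, 1275/8, 109/2]
+L5 (α=1/2) → [81, 1835/16, 553/4]
+L6 (α=1/3) → [124, 2131/24, 887/6]
→ [124, 89, 148]

at x=1,y=1 over L1,L2,L3,L4,L5:
after L1 α=1/2: [65, 123, 64]
after L2 α=1/4: [143/2, 561/4, 333/4]
after L3 α=1/2: [405/4, 1193/8, 1281/8]
after L4 α=3/7: [1005/7, 1493/14, 321/2]
after L5 α=5/6: [405/14, 12553/84, 727/4]
rounded: [29, 149, 182]

query (0,0) [L1,L2,L3,L4,L5] — begin 0,0,0
after L1 α=1/4: [57, 51, 177/4]
after L2 α=1/7: [404/7, 512/7, 843/14]
after L3 α=1/2: [593/14, 743/14, 2565/28]
after L4 α=3/8: [4477/112, 10897/112, 30381/224]
after L5 α=3/7: [16405/196, 28117/196, 72381/392]
= [84, 143, 185]

(0,1) stack=L1,L2,L3,L4,L5,L7; from [0,0,0]:
L1 α=3/4: [18, 759/4, 9/2]
L2 α=1/3: [101/3, 357/2, 71/3]
L3 α=1/7: [377/7, 1168/7, 42]
L4 α=2/3: [3821/21, 4220/21, 108]
L5 α=2/5: [5347/35, 4304/35, 160]
L7 α=1/2: [3321/35, 3307/35, 249/2]
= [95, 94, 124]

(0,0) stack=L1,L2,L3,L4,L5,L7; from [0,0,0]:
after L1 α=1/4: [57, 51, 177/4]
after L2 α=1/7: [404/7, 512/7, 843/14]
after L3 α=1/2: [593/14, 743/14, 2565/28]
after L4 α=3/8: [4477/112, 10897/112, 30381/224]
after L5 α=3/7: [16405/196, 28117/196, 72381/392]
after L7 α=1/2: [27577/392, 38701/392, 89237/784]
rounded: [70, 99, 114]

query (0,2) [L1,L2,L3,L4,L5,L7] — begin 0,0,0
+L1 (α=6/7) → [1332/7, 978/7, 1392/7]
+L2 (α=5/7) → [6864/49, 7241/49, 7684/49]
+L3 (α=1) → [237, 115, 172]
+L4 (α=1/4) → [409/2, 551/4, 653/4]
+L5 (α=2/3) → [235/2, 2527/12, 247/4]
+L7 (α=1/3) → [358/3, 3277/18, 359/6]
→ [119, 182, 60]


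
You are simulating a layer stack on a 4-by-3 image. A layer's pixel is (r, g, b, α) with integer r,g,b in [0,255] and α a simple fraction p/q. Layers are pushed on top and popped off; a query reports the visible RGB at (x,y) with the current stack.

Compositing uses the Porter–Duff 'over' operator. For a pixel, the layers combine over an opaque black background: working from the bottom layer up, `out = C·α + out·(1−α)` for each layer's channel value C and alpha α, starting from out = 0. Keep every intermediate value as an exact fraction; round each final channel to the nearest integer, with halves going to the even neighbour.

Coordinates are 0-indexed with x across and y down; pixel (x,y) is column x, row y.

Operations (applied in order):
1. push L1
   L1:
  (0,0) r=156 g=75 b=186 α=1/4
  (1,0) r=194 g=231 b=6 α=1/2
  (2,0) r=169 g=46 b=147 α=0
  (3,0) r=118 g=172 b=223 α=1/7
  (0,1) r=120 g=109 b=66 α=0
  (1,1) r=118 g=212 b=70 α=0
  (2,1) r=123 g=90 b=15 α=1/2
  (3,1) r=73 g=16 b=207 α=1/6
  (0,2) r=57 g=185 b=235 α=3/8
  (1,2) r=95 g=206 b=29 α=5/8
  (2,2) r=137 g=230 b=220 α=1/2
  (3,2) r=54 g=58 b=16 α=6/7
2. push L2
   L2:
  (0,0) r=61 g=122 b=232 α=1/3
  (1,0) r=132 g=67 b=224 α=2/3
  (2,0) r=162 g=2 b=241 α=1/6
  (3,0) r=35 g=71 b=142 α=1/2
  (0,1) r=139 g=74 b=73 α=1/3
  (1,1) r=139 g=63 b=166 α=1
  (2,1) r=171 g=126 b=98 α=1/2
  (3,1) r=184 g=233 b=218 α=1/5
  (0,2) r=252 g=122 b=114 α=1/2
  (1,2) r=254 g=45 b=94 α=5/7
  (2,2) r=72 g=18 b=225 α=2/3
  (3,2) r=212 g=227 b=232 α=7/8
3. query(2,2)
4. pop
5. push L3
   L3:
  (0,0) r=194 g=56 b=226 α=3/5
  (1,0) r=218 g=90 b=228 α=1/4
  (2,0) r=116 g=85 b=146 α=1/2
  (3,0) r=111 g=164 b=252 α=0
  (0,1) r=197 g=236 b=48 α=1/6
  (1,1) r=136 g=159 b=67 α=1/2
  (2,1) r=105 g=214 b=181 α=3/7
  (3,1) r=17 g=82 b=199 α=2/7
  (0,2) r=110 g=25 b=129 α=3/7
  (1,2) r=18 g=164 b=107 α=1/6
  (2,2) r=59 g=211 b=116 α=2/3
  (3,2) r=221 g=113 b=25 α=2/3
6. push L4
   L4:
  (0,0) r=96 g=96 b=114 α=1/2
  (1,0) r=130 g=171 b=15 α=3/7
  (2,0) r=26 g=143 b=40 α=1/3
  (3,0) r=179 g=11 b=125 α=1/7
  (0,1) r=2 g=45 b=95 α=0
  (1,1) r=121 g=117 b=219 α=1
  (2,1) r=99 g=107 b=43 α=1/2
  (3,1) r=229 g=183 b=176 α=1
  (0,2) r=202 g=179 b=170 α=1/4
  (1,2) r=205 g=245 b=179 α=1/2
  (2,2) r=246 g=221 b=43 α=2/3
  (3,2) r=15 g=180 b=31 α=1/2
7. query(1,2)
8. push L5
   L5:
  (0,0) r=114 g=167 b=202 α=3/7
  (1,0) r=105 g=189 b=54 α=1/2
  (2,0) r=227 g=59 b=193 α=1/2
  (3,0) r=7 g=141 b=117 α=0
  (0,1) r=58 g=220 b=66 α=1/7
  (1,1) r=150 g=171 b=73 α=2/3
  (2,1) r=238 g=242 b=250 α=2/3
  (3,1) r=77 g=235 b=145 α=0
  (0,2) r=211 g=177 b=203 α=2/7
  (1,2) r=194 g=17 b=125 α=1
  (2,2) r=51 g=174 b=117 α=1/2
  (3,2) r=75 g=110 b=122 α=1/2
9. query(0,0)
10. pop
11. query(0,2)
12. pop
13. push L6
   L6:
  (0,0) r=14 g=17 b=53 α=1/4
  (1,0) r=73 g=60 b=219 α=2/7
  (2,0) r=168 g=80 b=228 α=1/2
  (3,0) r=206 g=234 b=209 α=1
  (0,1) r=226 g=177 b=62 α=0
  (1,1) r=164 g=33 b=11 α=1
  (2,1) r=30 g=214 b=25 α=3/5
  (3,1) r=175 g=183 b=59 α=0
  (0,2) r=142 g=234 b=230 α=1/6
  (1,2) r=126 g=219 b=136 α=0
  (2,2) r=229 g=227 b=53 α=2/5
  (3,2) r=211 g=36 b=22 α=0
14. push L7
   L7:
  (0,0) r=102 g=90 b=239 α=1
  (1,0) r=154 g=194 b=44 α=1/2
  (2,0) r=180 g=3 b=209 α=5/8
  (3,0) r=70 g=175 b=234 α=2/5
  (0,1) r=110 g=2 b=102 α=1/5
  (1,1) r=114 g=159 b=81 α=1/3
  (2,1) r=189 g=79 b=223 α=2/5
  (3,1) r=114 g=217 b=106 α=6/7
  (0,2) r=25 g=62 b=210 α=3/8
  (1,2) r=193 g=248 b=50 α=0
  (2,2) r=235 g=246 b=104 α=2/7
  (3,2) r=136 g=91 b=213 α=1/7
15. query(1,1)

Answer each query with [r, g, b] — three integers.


query (2,2) [L1,L2] — begin 0,0,0
+L1 (α=1/2) → [137/2, 115, 110]
+L2 (α=2/3) → [425/6, 151/3, 560/3]
= [71, 50, 187]

query (1,2) [L1,L3,L4] — begin 0,0,0
L1 α=5/8: [475/8, 515/4, 145/8]
L3 α=1/6: [2519/48, 1077/8, 527/16]
L4 α=1/2: [12359/96, 3037/16, 3391/32]
= [129, 190, 106]

(0,0) stack=L1,L3,L4,L5; from [0,0,0]:
L1 α=1/4: [39, 75/4, 93/2]
L3 α=3/5: [132, 411/10, 771/5]
L4 α=1/2: [114, 1371/20, 1341/10]
L5 α=3/7: [114, 3876/35, 816/5]
→ [114, 111, 163]

at x=0,y=2 over L1,L3,L4:
after L1 α=3/8: [171/8, 555/8, 705/8]
after L3 α=3/7: [831/14, 705/14, 1479/14]
after L4 α=1/4: [5321/56, 4621/56, 6817/56]
= [95, 83, 122]

query (1,1) [L1,L3,L6,L7] — begin 0,0,0
L1 α=0: [0, 0, 0]
L3 α=1/2: [68, 159/2, 67/2]
L6 α=1: [164, 33, 11]
L7 α=1/3: [442/3, 75, 103/3]
→ [147, 75, 34]


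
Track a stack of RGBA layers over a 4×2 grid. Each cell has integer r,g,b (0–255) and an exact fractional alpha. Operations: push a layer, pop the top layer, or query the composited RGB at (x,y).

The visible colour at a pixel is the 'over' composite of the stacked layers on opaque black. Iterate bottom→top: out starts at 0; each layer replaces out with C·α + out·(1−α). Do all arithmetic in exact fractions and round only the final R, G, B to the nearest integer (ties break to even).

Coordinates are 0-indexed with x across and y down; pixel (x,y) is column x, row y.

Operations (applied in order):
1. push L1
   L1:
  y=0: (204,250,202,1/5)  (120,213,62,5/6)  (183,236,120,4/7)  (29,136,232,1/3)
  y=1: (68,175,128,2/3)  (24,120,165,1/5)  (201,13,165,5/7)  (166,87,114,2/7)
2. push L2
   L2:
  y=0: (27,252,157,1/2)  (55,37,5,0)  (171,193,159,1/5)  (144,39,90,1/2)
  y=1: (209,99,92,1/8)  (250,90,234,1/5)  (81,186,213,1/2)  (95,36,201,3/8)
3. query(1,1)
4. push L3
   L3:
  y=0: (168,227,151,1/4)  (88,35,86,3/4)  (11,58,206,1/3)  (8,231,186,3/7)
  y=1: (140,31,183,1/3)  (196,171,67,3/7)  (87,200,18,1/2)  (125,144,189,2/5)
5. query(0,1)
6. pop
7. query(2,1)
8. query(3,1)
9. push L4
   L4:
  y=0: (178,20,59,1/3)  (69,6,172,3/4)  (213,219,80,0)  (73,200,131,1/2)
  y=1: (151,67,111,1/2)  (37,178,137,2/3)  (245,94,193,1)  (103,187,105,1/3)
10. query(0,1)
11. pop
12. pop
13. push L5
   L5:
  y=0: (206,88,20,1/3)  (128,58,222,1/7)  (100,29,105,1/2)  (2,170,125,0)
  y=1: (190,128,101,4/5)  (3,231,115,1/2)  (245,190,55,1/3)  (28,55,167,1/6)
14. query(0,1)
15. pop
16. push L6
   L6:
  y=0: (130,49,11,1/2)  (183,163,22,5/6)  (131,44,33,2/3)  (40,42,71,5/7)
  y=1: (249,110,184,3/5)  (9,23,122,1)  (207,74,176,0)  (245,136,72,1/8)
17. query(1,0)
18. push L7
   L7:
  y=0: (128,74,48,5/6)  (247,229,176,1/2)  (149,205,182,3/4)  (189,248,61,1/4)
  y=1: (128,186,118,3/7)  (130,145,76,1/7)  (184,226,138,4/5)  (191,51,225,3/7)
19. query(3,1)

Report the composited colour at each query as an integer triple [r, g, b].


at x=1,y=1 over L1,L2:
L1 α=1/5: [24/5, 24, 33]
L2 α=1/5: [1346/25, 186/5, 366/5]
rounded: [54, 37, 73]

(0,1) stack=L1,L2,L3; from [0,0,0]:
L1 α=2/3: [136/3, 350/3, 256/3]
L2 α=1/8: [1579/24, 2747/24, 517/6]
L3 α=1/3: [3259/36, 3119/36, 1066/9]
= [91, 87, 118]

query (2,1) [L1,L2] — begin 0,0,0
+L1 (α=5/7) → [1005/7, 65/7, 825/7]
+L2 (α=1/2) → [786/7, 1367/14, 1158/7]
rounded: [112, 98, 165]

query (3,1) [L1,L2] — begin 0,0,0
+L1 (α=2/7) → [332/7, 174/7, 228/7]
+L2 (α=3/8) → [3655/56, 813/28, 5361/56]
= [65, 29, 96]

at x=0,y=1 over L1,L2,L4:
+L1 (α=2/3) → [136/3, 350/3, 256/3]
+L2 (α=1/8) → [1579/24, 2747/24, 517/6]
+L4 (α=1/2) → [5203/48, 4355/48, 1183/12]
= [108, 91, 99]

query (0,1) [L1,L5] — begin 0,0,0
L1 α=2/3: [136/3, 350/3, 256/3]
L5 α=4/5: [2416/15, 1886/15, 1468/15]
= [161, 126, 98]

query (1,0) [L1,L6] — begin 0,0,0
L1 α=5/6: [100, 355/2, 155/3]
L6 α=5/6: [1015/6, 1985/12, 485/18]
= [169, 165, 27]

at x=3,y=1 over L1,L6,L7:
+L1 (α=2/7) → [332/7, 174/7, 228/7]
+L6 (α=1/8) → [577/8, 155/4, 75/2]
+L7 (α=3/7) → [1723/14, 44, 825/7]
→ [123, 44, 118]


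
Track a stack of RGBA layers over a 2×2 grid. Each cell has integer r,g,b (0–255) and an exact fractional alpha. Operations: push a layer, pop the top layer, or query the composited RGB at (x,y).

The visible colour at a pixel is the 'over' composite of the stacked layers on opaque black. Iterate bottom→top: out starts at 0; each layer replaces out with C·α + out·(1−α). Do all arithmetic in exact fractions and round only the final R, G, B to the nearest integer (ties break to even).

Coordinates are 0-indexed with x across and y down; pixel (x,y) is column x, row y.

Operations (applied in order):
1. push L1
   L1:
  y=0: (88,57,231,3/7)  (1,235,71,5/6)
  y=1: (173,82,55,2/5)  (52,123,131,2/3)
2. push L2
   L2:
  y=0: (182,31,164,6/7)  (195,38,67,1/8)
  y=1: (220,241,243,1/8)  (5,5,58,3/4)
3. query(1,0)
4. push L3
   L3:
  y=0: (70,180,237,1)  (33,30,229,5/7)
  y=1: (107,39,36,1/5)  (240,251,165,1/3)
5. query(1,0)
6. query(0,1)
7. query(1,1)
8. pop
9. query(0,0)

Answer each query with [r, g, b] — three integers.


(1,0) stack=L1,L2; from [0,0,0]:
L1 α=5/6: [5/6, 1175/6, 355/6]
L2 α=1/8: [1205/48, 8453/48, 2887/48]
= [25, 176, 60]

(1,0) stack=L1,L2,L3; from [0,0,0]:
L1 α=5/6: [5/6, 1175/6, 355/6]
L2 α=1/8: [1205/48, 8453/48, 2887/48]
L3 α=5/7: [5165/168, 12053/168, 30367/168]
→ [31, 72, 181]

(0,1) stack=L1,L2,L3; from [0,0,0]:
+L1 (α=2/5) → [346/5, 164/5, 22]
+L2 (α=1/8) → [1761/20, 2353/40, 397/8]
+L3 (α=1/5) → [2296/25, 2743/50, 469/10]
→ [92, 55, 47]

query (1,1) [L1,L2,L3] — begin 0,0,0
after L1 α=2/3: [104/3, 82, 262/3]
after L2 α=3/4: [149/12, 97/4, 196/3]
after L3 α=1/3: [1589/18, 599/6, 887/9]
= [88, 100, 99]

(0,0) stack=L1,L2; from [0,0,0]:
after L1 α=3/7: [264/7, 171/7, 99]
after L2 α=6/7: [7908/49, 1473/49, 1083/7]
rounded: [161, 30, 155]


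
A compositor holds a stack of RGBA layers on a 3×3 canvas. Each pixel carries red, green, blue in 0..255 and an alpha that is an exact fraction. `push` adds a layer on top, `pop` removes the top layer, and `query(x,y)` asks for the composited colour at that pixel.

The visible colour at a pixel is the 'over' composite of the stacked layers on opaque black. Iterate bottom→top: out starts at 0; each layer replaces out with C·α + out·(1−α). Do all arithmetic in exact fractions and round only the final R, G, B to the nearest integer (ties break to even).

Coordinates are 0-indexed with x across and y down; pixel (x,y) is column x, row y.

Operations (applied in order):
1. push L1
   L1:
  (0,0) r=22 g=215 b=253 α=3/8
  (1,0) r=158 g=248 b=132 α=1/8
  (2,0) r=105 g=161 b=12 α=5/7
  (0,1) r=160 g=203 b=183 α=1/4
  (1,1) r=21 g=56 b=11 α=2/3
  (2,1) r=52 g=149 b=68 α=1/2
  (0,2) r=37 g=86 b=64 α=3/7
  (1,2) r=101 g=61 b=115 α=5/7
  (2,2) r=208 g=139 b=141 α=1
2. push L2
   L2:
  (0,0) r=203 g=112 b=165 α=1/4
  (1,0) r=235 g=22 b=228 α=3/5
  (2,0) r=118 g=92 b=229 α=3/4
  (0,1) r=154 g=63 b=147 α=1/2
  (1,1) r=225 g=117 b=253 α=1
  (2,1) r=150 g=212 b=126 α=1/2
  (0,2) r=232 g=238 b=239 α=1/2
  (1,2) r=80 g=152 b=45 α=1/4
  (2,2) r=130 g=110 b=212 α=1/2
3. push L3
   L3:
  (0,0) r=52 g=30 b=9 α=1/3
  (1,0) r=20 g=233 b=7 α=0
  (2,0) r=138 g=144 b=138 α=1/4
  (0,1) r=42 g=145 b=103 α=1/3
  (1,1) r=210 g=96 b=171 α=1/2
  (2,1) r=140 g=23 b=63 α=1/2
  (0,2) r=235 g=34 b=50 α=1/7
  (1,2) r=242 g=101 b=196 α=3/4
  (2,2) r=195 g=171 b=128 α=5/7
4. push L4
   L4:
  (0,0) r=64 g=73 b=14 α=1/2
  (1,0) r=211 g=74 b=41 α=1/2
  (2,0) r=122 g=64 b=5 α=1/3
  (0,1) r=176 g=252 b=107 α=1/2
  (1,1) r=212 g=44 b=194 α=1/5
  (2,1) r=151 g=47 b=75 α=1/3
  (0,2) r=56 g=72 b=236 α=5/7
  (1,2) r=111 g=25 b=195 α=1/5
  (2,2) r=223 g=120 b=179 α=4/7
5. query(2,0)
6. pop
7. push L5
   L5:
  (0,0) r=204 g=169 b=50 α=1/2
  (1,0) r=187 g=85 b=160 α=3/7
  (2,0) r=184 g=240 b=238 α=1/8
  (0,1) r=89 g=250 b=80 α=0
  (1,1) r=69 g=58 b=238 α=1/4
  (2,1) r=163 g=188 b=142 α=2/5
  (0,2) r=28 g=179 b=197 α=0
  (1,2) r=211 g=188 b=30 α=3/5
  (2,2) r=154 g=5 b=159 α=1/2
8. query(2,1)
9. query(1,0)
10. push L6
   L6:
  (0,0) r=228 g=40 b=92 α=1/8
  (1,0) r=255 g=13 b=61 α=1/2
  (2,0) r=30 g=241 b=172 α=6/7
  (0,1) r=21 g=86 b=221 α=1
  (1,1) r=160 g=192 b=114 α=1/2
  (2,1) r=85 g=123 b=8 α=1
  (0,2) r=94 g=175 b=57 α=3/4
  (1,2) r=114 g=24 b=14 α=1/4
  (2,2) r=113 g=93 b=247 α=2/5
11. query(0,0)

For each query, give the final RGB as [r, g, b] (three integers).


(2,0) stack=L1,L2,L3,L4; from [0,0,0]:
+L1 (α=5/7) → [75, 115, 60/7]
+L2 (α=3/4) → [429/4, 391/4, 4869/28]
+L3 (α=1/4) → [1839/16, 1749/16, 18471/112]
+L4 (α=1/3) → [2815/24, 2261/24, 18751/168]
= [117, 94, 112]

at x=2,y=1 over L1,L2,L3,L5:
L1 α=1/2: [26, 149/2, 34]
L2 α=1/2: [88, 573/4, 80]
L3 α=1/2: [114, 665/8, 143/2]
L5 α=2/5: [668/5, 5003/40, 997/10]
→ [134, 125, 100]

at x=1,y=0 over L1,L2,L3,L5:
L1 α=1/8: [79/4, 31, 33/2]
L2 α=3/5: [1489/10, 128/5, 717/5]
L3 α=0: [1489/10, 128/5, 717/5]
L5 α=3/7: [5783/35, 1787/35, 5268/35]
= [165, 51, 151]

at x=0,y=0 over L1,L2,L3,L5,L6:
after L1 α=3/8: [33/4, 645/8, 759/8]
after L2 α=1/4: [911/16, 2831/32, 3597/32]
after L3 α=1/3: [1327/24, 3311/48, 1247/16]
after L5 α=1/2: [6223/48, 11423/96, 2047/32]
after L6 α=1/8: [54505/384, 83801/768, 17273/256]
rounded: [142, 109, 67]


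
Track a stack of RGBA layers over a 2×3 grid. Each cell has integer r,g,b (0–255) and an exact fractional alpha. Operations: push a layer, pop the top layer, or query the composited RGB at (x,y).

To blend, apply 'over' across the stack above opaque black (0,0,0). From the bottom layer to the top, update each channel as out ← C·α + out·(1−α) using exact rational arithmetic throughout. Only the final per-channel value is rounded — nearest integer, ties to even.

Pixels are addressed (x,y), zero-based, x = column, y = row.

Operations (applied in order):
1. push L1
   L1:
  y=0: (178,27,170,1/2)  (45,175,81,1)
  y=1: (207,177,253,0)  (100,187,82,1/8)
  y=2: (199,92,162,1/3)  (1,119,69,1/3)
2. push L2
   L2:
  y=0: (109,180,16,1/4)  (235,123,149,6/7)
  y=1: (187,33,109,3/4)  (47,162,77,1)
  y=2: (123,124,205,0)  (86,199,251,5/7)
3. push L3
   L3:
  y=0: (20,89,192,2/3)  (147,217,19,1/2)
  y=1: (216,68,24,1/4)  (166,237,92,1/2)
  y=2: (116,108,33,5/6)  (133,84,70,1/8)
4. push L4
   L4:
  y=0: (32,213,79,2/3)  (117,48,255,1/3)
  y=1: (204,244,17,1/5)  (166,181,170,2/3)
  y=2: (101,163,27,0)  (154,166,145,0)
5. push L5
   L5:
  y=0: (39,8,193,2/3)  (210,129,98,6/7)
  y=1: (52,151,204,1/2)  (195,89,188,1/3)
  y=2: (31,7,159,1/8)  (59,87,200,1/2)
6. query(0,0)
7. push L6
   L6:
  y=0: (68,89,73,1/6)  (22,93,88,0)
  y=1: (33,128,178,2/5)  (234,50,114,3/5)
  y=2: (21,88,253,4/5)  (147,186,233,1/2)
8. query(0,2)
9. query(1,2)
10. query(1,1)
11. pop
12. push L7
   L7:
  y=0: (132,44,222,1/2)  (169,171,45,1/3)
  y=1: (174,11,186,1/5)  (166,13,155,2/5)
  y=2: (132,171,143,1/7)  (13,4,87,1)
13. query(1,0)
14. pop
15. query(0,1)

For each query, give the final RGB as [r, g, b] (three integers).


at x=0,y=0 over L1,L2,L3,L4,L5:
L1 α=1/2: [89, 27/2, 85]
L2 α=1/4: [94, 441/8, 271/4]
L3 α=2/3: [134/3, 1865/24, 1807/12]
L4 α=2/3: [326/9, 12089/72, 3703/36]
L5 α=2/3: [1028/27, 13241/216, 17599/108]
= [38, 61, 163]

(0,2) stack=L1,L2,L3,L4,L5,L6; from [0,0,0]:
+L1 (α=1/3) → [199/3, 92/3, 54]
+L2 (α=0) → [199/3, 92/3, 54]
+L3 (α=5/6) → [1939/18, 856/9, 73/2]
+L4 (α=0) → [1939/18, 856/9, 73/2]
+L5 (α=1/8) → [14131/144, 6055/72, 829/16]
+L6 (α=4/5) → [26227/720, 31399/360, 17021/80]
rounded: [36, 87, 213]

at x=1,y=2 over L1,L2,L3,L4,L5,L6:
after L1 α=1/3: [1/3, 119/3, 23]
after L2 α=5/7: [1292/21, 3223/21, 1301/7]
after L3 α=1/8: [1691/24, 3475/24, 1371/8]
after L4 α=0: [1691/24, 3475/24, 1371/8]
after L5 α=1/2: [3107/48, 5563/48, 2971/16]
after L6 α=1/2: [10163/96, 14491/96, 6699/32]
rounded: [106, 151, 209]

at x=1,y=1 over L1,L2,L3,L4,L5,L6:
after L1 α=1/8: [25/2, 187/8, 41/4]
after L2 α=1: [47, 162, 77]
after L3 α=1/2: [213/2, 399/2, 169/2]
after L4 α=2/3: [877/6, 1123/6, 283/2]
after L5 α=1/3: [1462/9, 1390/9, 157]
after L6 α=3/5: [9242/45, 826/9, 656/5]
→ [205, 92, 131]

query (1,0) [L1,L2,L3,L4,L5,L7] — begin 0,0,0
after L1 α=1: [45, 175, 81]
after L2 α=6/7: [1455/7, 913/7, 975/7]
after L3 α=1/2: [1242/7, 1216/7, 554/7]
after L4 α=1/3: [1101/7, 2768/21, 2893/21]
after L5 α=6/7: [9921/49, 19022/147, 15241/147]
after L7 α=1/3: [28123/147, 63181/441, 37097/441]
→ [191, 143, 84]

(0,1) stack=L1,L2,L3,L4,L5; from [0,0,0]:
after L1 α=0: [0, 0, 0]
after L2 α=3/4: [561/4, 99/4, 327/4]
after L3 α=1/4: [2547/16, 569/16, 1077/16]
after L4 α=1/5: [3363/20, 309/4, 229/4]
after L5 α=1/2: [4403/40, 913/8, 1045/8]
= [110, 114, 131]


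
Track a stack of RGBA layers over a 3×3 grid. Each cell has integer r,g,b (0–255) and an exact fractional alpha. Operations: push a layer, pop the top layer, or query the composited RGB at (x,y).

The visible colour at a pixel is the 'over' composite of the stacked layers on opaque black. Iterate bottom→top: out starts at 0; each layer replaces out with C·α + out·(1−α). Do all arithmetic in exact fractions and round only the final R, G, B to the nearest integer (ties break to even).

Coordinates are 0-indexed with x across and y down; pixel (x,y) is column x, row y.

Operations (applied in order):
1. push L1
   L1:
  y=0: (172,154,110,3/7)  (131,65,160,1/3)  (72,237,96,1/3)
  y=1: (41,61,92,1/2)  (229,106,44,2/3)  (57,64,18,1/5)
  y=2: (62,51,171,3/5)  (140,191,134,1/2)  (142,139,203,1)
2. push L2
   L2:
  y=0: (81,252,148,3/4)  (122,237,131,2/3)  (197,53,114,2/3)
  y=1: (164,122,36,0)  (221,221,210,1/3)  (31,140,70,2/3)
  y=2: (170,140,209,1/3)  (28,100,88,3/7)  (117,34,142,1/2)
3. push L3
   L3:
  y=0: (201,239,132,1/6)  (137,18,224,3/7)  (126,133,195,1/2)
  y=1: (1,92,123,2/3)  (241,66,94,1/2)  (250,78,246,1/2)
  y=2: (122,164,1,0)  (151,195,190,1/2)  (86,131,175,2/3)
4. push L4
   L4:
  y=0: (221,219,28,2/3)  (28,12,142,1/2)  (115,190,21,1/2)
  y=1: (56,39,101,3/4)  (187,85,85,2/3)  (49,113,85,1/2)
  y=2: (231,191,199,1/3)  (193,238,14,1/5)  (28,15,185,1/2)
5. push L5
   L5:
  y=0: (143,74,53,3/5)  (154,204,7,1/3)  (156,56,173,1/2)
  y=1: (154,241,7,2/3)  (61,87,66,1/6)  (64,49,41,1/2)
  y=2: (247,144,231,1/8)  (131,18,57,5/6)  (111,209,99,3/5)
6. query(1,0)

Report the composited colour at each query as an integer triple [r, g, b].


(1,0) stack=L1,L2,L3,L4,L5; from [0,0,0]:
+L1 (α=1/3) → [131/3, 65/3, 160/3]
+L2 (α=2/3) → [863/9, 1487/9, 946/9]
+L3 (α=3/7) → [7151/63, 6434/63, 9832/63]
+L4 (α=1/2) → [8915/126, 3595/63, 9389/63]
+L5 (α=1/3) → [18617/189, 20042/189, 19219/189]
→ [99, 106, 102]


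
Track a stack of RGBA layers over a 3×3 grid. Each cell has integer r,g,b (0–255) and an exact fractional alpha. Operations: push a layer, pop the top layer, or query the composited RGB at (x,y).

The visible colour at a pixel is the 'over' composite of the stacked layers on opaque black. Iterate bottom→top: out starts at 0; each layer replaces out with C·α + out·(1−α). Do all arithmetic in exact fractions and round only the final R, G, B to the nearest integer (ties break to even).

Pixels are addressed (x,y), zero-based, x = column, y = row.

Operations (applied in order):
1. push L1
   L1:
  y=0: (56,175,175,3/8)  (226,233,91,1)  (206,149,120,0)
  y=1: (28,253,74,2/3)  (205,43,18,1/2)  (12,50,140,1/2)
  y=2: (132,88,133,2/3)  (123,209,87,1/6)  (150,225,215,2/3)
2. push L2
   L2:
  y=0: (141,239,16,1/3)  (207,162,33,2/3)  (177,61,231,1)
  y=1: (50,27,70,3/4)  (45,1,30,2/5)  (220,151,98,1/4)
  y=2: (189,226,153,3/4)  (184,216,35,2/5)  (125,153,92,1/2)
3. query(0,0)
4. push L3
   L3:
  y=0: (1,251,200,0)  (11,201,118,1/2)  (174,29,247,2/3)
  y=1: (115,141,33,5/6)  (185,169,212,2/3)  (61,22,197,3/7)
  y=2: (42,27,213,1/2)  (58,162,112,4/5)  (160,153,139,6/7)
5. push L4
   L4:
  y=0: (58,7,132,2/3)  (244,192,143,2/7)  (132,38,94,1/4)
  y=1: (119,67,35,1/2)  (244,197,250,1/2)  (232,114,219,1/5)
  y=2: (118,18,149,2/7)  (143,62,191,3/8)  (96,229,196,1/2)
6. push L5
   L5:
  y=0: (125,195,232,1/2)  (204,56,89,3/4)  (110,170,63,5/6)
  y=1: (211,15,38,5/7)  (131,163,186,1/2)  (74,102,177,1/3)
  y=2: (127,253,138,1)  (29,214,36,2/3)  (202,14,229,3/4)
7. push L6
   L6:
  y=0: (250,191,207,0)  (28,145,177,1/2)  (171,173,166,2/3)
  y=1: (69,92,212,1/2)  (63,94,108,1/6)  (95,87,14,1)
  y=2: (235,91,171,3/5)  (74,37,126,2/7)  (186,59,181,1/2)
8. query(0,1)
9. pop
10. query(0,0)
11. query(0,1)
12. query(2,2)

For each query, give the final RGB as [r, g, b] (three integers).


query (0,0) [L1,L2] — begin 0,0,0
after L1 α=3/8: [21, 525/8, 525/8]
after L2 α=1/3: [61, 1481/12, 589/12]
rounded: [61, 123, 49]

(0,1) stack=L1,L2,L3,L4,L5,L6; from [0,0,0]:
+L1 (α=2/3) → [56/3, 506/3, 148/3]
+L2 (α=3/4) → [253/6, 749/12, 389/6]
+L3 (α=5/6) → [3703/36, 9209/72, 1379/36]
+L4 (α=1/2) → [7987/72, 14033/144, 2639/72]
+L5 (α=5/7) → [45967/252, 19433/504, 9479/252]
+L6 (α=1/2) → [63355/504, 65801/1008, 62903/504]
rounded: [126, 65, 125]

(0,0) stack=L1,L2,L3,L4,L5; from [0,0,0]:
+L1 (α=3/8) → [21, 525/8, 525/8]
+L2 (α=1/3) → [61, 1481/12, 589/12]
+L3 (α=0) → [61, 1481/12, 589/12]
+L4 (α=2/3) → [59, 1649/36, 3757/36]
+L5 (α=1/2) → [92, 8669/72, 12109/72]
rounded: [92, 120, 168]

(0,1) stack=L1,L2,L3,L4,L5; from [0,0,0]:
after L1 α=2/3: [56/3, 506/3, 148/3]
after L2 α=3/4: [253/6, 749/12, 389/6]
after L3 α=5/6: [3703/36, 9209/72, 1379/36]
after L4 α=1/2: [7987/72, 14033/144, 2639/72]
after L5 α=5/7: [45967/252, 19433/504, 9479/252]
rounded: [182, 39, 38]

query (2,2) [L1,L2,L3,L4,L5] — begin 0,0,0
+L1 (α=2/3) → [100, 150, 430/3]
+L2 (α=1/2) → [225/2, 303/2, 353/3]
+L3 (α=6/7) → [2145/14, 2139/14, 2855/21]
+L4 (α=1/2) → [3489/28, 5345/28, 6971/42]
+L5 (α=3/4) → [20457/112, 6521/112, 35825/168]
= [183, 58, 213]


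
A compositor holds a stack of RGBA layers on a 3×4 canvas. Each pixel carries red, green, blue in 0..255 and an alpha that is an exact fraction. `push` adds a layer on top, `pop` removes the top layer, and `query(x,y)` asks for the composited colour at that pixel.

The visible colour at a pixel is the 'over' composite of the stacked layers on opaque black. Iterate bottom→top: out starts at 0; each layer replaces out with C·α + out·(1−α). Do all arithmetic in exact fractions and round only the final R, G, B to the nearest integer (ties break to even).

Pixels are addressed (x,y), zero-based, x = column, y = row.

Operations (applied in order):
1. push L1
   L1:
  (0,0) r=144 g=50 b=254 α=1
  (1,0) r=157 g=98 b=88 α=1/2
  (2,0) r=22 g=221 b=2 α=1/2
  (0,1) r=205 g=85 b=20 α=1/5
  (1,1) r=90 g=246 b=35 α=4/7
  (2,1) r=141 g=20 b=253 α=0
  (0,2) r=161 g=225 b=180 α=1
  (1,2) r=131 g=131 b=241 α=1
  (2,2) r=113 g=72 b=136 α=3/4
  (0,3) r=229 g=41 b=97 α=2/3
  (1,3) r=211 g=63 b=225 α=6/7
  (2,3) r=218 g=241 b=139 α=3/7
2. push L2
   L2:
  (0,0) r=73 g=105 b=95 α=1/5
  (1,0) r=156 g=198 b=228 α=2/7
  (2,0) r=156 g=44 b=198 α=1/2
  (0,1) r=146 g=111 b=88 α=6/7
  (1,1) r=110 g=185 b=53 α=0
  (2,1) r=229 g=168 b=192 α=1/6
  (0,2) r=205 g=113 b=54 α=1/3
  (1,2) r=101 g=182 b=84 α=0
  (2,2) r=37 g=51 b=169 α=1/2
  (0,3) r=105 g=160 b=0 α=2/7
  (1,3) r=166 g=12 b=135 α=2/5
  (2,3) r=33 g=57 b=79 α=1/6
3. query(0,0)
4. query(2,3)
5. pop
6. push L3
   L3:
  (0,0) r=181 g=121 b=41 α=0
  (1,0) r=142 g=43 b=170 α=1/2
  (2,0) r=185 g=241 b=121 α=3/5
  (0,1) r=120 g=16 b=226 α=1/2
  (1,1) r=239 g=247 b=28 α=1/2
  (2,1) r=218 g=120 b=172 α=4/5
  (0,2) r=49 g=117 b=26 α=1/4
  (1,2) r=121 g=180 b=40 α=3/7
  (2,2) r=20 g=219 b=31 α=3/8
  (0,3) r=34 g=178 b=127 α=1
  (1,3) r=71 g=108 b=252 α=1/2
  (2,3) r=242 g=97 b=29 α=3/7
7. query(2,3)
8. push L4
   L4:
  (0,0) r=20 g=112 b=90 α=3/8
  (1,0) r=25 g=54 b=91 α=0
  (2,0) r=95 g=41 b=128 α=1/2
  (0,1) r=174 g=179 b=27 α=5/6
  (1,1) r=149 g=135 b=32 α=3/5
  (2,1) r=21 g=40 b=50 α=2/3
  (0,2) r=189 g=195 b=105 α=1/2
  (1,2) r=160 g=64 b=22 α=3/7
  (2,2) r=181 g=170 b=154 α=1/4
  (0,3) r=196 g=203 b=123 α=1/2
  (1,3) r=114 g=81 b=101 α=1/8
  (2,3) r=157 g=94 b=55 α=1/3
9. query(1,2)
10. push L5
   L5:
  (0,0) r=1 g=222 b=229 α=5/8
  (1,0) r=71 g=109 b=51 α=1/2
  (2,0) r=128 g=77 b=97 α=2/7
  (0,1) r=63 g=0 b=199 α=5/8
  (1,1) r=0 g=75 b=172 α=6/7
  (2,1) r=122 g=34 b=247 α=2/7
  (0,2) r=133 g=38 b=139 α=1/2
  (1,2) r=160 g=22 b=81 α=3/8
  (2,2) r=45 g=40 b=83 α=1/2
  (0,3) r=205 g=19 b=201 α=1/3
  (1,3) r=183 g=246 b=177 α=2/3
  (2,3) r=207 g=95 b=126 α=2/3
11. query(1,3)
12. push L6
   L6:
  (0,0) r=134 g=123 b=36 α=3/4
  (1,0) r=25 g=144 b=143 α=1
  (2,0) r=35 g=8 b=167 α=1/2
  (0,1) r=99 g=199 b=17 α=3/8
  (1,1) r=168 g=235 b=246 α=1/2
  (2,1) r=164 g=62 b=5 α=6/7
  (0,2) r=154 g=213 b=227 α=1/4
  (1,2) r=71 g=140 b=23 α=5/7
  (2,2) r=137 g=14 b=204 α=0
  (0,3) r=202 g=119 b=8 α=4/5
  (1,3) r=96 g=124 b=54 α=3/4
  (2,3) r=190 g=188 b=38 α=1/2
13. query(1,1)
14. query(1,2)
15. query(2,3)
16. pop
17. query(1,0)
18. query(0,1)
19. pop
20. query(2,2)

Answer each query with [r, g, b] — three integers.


query (0,0) [L1,L2] — begin 0,0,0
L1 α=1: [144, 50, 254]
L2 α=1/5: [649/5, 61, 1111/5]
rounded: [130, 61, 222]

query (2,3) [L1,L2] — begin 0,0,0
+L1 (α=3/7) → [654/7, 723/7, 417/7]
+L2 (α=1/6) → [1167/14, 669/7, 1319/21]
= [83, 96, 63]

(2,3) stack=L1,L3; from [0,0,0]:
after L1 α=3/7: [654/7, 723/7, 417/7]
after L3 α=3/7: [7698/49, 4929/49, 2277/49]
rounded: [157, 101, 46]

(1,2) stack=L1,L3,L4; from [0,0,0]:
+L1 (α=1) → [131, 131, 241]
+L3 (α=3/7) → [887/7, 152, 1084/7]
+L4 (α=3/7) → [6908/49, 800/7, 4798/49]
= [141, 114, 98]

query (1,3) [L1,L3,L4,L5] — begin 0,0,0
after L1 α=6/7: [1266/7, 54, 1350/7]
after L3 α=1/2: [1763/14, 81, 1557/7]
after L4 α=1/8: [1991/16, 81, 829/4]
after L5 α=2/3: [7847/48, 191, 2245/12]
= [163, 191, 187]

at x=1,y=1 over L1,L3,L4,L5,L6:
L1 α=4/7: [360/7, 984/7, 20]
L3 α=1/2: [2033/14, 2713/14, 24]
L4 α=3/5: [5162/35, 5548/35, 144/5]
L5 α=6/7: [5162/245, 21298/245, 5304/35]
L6 α=1/2: [23161/245, 78873/490, 6957/35]
rounded: [95, 161, 199]

at x=1,y=2 over L1,L3,L4,L5,L6:
after L1 α=1: [131, 131, 241]
after L3 α=3/7: [887/7, 152, 1084/7]
after L4 α=3/7: [6908/49, 800/7, 4798/49]
after L5 α=3/8: [14515/98, 2231/28, 35897/392]
after L6 α=5/7: [31910/343, 12031/98, 58437/1372]
= [93, 123, 43]

query (2,3) [L1,L3,L4,L5,L6] — begin 0,0,0
+L1 (α=3/7) → [654/7, 723/7, 417/7]
+L3 (α=3/7) → [7698/49, 4929/49, 2277/49]
+L4 (α=1/3) → [23089/147, 14464/147, 7249/147]
+L5 (α=2/3) → [83947/441, 42394/441, 44293/441]
+L6 (α=1/2) → [167737/882, 62651/441, 61051/882]
= [190, 142, 69]

(1,0) stack=L1,L3,L4,L5; from [0,0,0]:
L1 α=1/2: [157/2, 49, 44]
L3 α=1/2: [441/4, 46, 107]
L4 α=0: [441/4, 46, 107]
L5 α=1/2: [725/8, 155/2, 79]
→ [91, 78, 79]

(0,1) stack=L1,L3,L4,L5; from [0,0,0]:
after L1 α=1/5: [41, 17, 4]
after L3 α=1/2: [161/2, 33/2, 115]
after L4 α=5/6: [1901/12, 1823/12, 125/3]
after L5 α=5/8: [3161/32, 1823/32, 140]
rounded: [99, 57, 140]

(2,2) stack=L1,L3,L4; from [0,0,0]:
after L1 α=3/4: [339/4, 54, 102]
after L3 α=3/8: [1935/32, 927/8, 603/8]
after L4 α=1/4: [11597/128, 4141/32, 3041/32]
rounded: [91, 129, 95]


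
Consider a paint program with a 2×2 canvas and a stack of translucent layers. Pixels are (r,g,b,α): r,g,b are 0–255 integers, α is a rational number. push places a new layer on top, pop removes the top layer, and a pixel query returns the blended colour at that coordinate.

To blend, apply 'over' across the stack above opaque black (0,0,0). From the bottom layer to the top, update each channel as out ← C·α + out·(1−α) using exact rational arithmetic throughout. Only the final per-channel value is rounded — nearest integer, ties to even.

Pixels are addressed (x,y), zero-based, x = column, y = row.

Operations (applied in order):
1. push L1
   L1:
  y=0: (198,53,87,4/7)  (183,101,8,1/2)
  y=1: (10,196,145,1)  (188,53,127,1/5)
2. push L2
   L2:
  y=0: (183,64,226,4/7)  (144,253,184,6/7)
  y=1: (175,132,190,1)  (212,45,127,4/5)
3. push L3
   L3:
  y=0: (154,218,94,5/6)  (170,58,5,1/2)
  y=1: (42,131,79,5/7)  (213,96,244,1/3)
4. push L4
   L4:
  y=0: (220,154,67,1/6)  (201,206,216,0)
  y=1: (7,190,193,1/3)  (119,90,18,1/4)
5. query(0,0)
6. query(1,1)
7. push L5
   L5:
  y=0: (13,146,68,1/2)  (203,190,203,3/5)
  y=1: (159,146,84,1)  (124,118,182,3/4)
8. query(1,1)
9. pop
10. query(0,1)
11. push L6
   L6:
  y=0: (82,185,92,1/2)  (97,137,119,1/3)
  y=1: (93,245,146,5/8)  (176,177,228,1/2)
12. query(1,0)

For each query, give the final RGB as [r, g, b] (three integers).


query (0,0) [L1,L2,L3,L4] — begin 0,0,0
+L1 (α=4/7) → [792/7, 212/7, 348/7]
+L2 (α=4/7) → [7500/49, 2428/49, 7372/49]
+L3 (α=5/6) → [22615/147, 27919/147, 5067/49]
+L4 (α=1/6) → [145415/882, 162233/882, 14309/147]
→ [165, 184, 97]

(1,1) stack=L1,L2,L3,L4; from [0,0,0]:
L1 α=1/5: [188/5, 53/5, 127/5]
L2 α=4/5: [4428/25, 953/25, 2667/25]
L3 α=1/3: [4727/25, 4306/75, 11434/75]
L4 α=1/4: [4289/25, 1639/25, 2971/25]
rounded: [172, 66, 119]

at x=1,y=1 over L1,L2,L3,L4,L5:
after L1 α=1/5: [188/5, 53/5, 127/5]
after L2 α=4/5: [4428/25, 953/25, 2667/25]
after L3 α=1/3: [4727/25, 4306/75, 11434/75]
after L4 α=1/4: [4289/25, 1639/25, 2971/25]
after L5 α=3/4: [13589/100, 10489/100, 16621/100]
= [136, 105, 166]

at x=0,y=1 over L1,L2,L3,L4:
L1 α=1: [10, 196, 145]
L2 α=1: [175, 132, 190]
L3 α=5/7: [80, 919/7, 775/7]
L4 α=1/3: [167/3, 1056/7, 967/7]
= [56, 151, 138]

(1,0) stack=L1,L2,L3,L4,L6; from [0,0,0]:
after L1 α=1/2: [183/2, 101/2, 4]
after L2 α=6/7: [273/2, 3137/14, 1108/7]
after L3 α=1/2: [613/4, 3949/28, 1143/14]
after L4 α=0: [613/4, 3949/28, 1143/14]
after L6 α=1/3: [269/2, 5867/42, 1976/21]
rounded: [134, 140, 94]
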